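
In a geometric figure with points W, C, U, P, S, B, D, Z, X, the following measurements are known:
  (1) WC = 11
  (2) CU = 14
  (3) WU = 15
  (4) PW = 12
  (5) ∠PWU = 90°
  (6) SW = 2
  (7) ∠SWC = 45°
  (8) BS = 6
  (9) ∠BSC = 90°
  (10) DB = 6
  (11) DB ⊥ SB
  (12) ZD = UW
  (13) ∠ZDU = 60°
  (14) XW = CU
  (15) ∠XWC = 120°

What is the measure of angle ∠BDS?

Step 1: By the law of cosines on triangle DBS: DS² = 6² + 6² − 2·6·6·cos(90°) = 72, so DS = 6·√2.
Step 2: By the inverse law of cosines on triangle BDS: cos(∠BDS) = (6² + (6·√2)² − 6²) / (2·6·6·√2) = 72/101.82 = 0.7071, so ∠BDS = 45°.

Therefore, the measure of angle ∠BDS = 45°.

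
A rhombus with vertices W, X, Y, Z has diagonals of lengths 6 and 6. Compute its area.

Area = (6 * 6) / 2 = 36 / 2 = 18

18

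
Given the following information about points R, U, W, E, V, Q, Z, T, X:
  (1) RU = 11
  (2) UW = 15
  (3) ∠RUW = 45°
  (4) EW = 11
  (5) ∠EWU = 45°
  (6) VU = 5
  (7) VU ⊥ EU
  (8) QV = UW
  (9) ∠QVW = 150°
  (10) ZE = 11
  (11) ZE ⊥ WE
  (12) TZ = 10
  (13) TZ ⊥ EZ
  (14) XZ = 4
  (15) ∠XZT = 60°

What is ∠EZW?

Step 1: By the law of cosines on triangle ZEW: ZW² = 11² + 11² − 2·11·11·cos(90°) = 242, so ZW = 11·√2.
Step 2: By the inverse law of cosines on triangle EZW: cos(∠EZW) = (11² + (11·√2)² − 11²) / (2·11·11·√2) = 242/342.24 = 0.7071, so ∠EZW = 45°.

Therefore, the measure of angle ∠EZW = 45°.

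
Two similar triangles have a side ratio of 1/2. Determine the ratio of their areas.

The ratio of areas of similar triangles equals the square of the side ratio.
Side ratio = 1:2
Area ratio = (1/2)^2 = 1/4 = 1:4

1:4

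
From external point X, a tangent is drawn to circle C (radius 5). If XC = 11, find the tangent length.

Let T be the point of tangency. Then CT ⊥ XT (radius ⊥ tangent).
In right triangle CTX: CX² = CT² + XT²
11² = 5² + XT²
XT² = 96, XT = 4*sqrt(6)

4*sqrt(6)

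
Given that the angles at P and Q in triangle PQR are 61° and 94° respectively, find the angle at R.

By the triangle angle sum property, the three interior angles of any triangle add up to 180°.
We know angle P = 61° and angle Q = 94°, so their sum is 155°.
Therefore angle R = 180° - 155° = 25°.

25 degrees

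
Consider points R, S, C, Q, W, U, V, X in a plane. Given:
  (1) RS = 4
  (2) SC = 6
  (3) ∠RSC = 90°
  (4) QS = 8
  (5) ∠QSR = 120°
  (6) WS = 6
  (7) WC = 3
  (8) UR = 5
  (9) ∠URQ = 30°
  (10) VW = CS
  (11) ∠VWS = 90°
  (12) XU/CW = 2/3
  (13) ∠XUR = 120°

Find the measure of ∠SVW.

From the given relations: VW = CS = 6.
Step 1: By the law of cosines on triangle VWS: VS² = 6² + 6² − 2·6·6·cos(90°) = 72, so VS = 6·√2.
Step 2: By the inverse law of cosines on triangle SVW: cos(∠SVW) = ((6·√2)² + 6² − 6²) / (2·6·√2·6) = 72/101.82 = 0.7071, so ∠SVW = 45°.

Therefore, the measure of angle ∠SVW = 45°.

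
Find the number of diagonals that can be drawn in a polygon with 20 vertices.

Total line segments between 20 vertices = C(20,2) = 190.
Subtract the 20 sides: 190 - 20 = 170 diagonals.

170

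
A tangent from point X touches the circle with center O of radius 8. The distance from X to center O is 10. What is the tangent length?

Let T be the point of tangency. Then OT ⊥ XT (radius ⊥ tangent).
In right triangle OTX: OX² = OT² + XT²
10² = 8² + XT²
XT² = 36, XT = 6

6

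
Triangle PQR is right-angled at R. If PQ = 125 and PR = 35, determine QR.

By the Pythagorean theorem: QR^2 = PQ^2 - PR^2
QR^2 = 125^2 - 35^2 = 15625 - 1225 = 14400
QR = sqrt(14400) = 120

120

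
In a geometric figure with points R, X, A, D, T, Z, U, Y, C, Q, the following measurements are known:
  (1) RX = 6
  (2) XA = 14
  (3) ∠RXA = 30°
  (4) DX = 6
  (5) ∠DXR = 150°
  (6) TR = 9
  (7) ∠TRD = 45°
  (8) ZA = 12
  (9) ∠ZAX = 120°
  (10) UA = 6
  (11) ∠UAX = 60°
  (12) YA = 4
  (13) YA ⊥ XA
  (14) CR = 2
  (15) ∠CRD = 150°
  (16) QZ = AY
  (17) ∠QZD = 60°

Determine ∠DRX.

Step 1: By the law of cosines on triangle RXD: RD² = 6² + 6² − 2·6·6·cos(150°) = 134.35, so RD ≈ 11.59.
Step 2: By the inverse law of cosines on triangle DRX: cos(∠DRX) = (11.59² + 6² − 6²) / (2·11.59·6) = 134.35/139.09 = 0.9659, so ∠DRX = 15°.

Therefore, the measure of angle ∠DRX = 15°.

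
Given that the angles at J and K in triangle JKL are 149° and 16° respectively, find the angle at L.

By the triangle angle sum property, the three interior angles of any triangle add up to 180°.
We know angle J = 149° and angle K = 16°, so their sum is 165°.
Therefore angle L = 180° - 165° = 15°.

15 degrees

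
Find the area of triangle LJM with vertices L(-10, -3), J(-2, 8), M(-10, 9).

Shoelace: Area = (1/2)|-10(8-9) + -2(9--3) + -10(-3-8)| = (1/2)(96) = 48

48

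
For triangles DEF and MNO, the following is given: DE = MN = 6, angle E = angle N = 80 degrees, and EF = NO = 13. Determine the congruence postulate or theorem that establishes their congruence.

Consider the given information: DE = MN = 6, angle E = angle N = 80 degrees, and EF = NO = 13
This is not ASA or HL: ASA requires two angles and the side between them. HL only applies to right triangles with matching hypotenuse and leg.
The correct criterion is SAS. Two pairs of corresponding sides and the included angle are equal (Side-Angle-Side).

SAS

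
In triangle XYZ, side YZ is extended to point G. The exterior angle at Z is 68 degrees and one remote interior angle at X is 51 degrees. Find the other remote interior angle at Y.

The exterior angle theorem states that an exterior angle equals the sum of the two non-adjacent interior angles.
So 68 = 51 + angle Y, which gives angle Y = 68 - 51 = 17 degrees.

17 degrees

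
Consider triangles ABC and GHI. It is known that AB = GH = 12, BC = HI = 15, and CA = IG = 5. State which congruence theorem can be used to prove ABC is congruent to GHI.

Consider the given information: AB = GH = 12, BC = HI = 15, and CA = IG = 5
This is not AAS or HL: AAS requires two angles and a non-included side. HL only applies to right triangles with matching hypotenuse and leg.
The correct criterion is SSS. All three pairs of corresponding sides are equal (Side-Side-Side).

SSS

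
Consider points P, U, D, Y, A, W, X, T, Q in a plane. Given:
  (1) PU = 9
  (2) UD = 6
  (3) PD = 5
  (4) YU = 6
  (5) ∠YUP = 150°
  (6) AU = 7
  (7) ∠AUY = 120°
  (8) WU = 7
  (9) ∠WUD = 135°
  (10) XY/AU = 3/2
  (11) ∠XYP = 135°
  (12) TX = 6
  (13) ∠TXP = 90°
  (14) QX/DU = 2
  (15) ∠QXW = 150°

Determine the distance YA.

Step 1: By the law of cosines on triangle YUA: YA² = 6² + 7² − 2·6·7·cos(120°) = 127, so YA = √127.

Therefore, the length of YA = √127.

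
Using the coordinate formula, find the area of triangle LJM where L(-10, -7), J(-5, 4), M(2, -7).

Using the Shoelace formula for a triangle:
Area = (1/2)|x0(y1 - y2) + x1(y2 - y0) + x2(y0 - y1)|
Area = (1/2)|-10(4 - -7) + -5(-7 - -7) + 2(-7 - 4)|
Area = (1/2)|-110 + 0 + -22|
Area = (1/2)|-132|
Area = (1/2)(132)
Area = 66

66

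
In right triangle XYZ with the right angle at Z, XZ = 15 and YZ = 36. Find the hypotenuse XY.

In a right triangle, the square of the hypotenuse equals the sum of the squares of the two legs.
The legs are 15 and 36, so the hypotenuse = sqrt(225 + 1296) = sqrt(1521) = 39.

39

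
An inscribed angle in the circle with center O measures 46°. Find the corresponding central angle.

The inscribed angle theorem states that a central angle is always twice any inscribed angle that subtends the same arc.
Since the inscribed angle is 46°, the central angle = 2 × 46° = 92°.

92°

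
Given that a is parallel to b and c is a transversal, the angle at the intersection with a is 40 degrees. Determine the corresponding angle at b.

Corresponding angles formed by parallel lines and a transversal are equal.
The given angle is 40 degrees.
The corresponding angle = 40 degrees.

40 degrees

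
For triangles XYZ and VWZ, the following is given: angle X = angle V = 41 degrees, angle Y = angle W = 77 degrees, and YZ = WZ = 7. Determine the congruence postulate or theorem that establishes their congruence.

Consider the given information: angle X = angle V = 41 degrees, angle Y = angle W = 77 degrees, and YZ = WZ = 7
This is not SSS or HL: SSS requires all three pairs of sides, but we don't have that. HL only applies to right triangles with matching hypotenuse and leg.
The correct criterion is AAS. Two pairs of corresponding angles and a non-included side are equal (Angle-Angle-Side).

AAS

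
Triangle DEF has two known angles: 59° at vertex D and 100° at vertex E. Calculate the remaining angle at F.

By the triangle angle sum property, the three interior angles of any triangle add up to 180°.
We know angle D = 59° and angle E = 100°, so their sum is 159°.
Therefore angle F = 180° - 159° = 21°.

21 degrees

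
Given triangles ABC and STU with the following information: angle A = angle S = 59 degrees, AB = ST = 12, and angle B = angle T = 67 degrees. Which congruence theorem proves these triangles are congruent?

Consider the given information: angle A = angle S = 59 degrees, AB = ST = 12, and angle B = angle T = 67 degrees
This is not SSS or SAS: SSS requires all three pairs of sides, but we don't have that. SAS requires two sides and the included angle between them.
The correct criterion is ASA. Two pairs of corresponding angles and the included side are equal (Angle-Side-Angle).

ASA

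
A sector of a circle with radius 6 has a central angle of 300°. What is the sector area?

The full circle has area πr² = π(6)² = 36*pi.
The sector covers 300° out of 360°, a fraction of 5/6.
Sector area = 36*pi × 5/6 = 30*pi.

30*pi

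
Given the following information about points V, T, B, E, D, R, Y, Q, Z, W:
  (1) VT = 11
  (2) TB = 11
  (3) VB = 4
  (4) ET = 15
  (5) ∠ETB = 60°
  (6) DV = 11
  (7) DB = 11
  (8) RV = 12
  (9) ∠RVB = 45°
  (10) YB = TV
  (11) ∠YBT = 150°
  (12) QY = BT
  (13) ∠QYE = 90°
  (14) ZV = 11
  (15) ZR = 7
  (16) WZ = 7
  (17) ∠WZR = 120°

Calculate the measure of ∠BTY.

From the given relations: YB = TV = 11.
Step 1: By the law of cosines on triangle TBY: TY² = 11² + 11² − 2·11·11·cos(150°) = 451.58, so TY ≈ 21.25.
Step 2: By the inverse law of cosines on triangle BTY: cos(∠BTY) = (11² + 21.25² − 11²) / (2·11·21.25) = 451.58/467.51 = 0.9659, so ∠BTY = 15°.

Therefore, the measure of angle ∠BTY = 15°.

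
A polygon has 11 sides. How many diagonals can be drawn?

The number of diagonals in an n-gon is n(n - 3)/2.
For n = 11: 11(11 - 3)/2 = 11 × 8 / 2 = 44.

44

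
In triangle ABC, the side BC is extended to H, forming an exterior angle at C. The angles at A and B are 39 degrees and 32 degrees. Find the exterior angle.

Exterior angle = 39 + 32 = 71 degrees (exterior angle theorem).

71 degrees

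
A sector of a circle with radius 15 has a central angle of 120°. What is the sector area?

Sector area = π(15²)(1/3) = 75*pi

75*pi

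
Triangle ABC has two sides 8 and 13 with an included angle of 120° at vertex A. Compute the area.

Area = (1/2) * AB * AC * sin(A)
Area = (1/2) * 8 * 13 * sin(120°)
Area = (1/2) * 8 * 13 * sqrt(3)/2
Area = 26*sqrt(3)

26*sqrt(3)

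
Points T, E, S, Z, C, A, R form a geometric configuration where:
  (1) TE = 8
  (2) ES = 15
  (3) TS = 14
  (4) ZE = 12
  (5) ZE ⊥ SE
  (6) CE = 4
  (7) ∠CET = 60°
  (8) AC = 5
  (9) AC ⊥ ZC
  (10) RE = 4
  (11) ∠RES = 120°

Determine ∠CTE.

Step 1: By the law of cosines on triangle TEC: TC² = 8² + 4² − 2·8·4·cos(60°) = 48, so TC = 4·√3.
Step 2: By the inverse law of cosines on triangle CTE: cos(∠CTE) = ((4·√3)² + 8² − 4²) / (2·4·√3·8) = 96/110.85 = 0.866, so ∠CTE = 30°.

Therefore, the measure of angle ∠CTE = 30°.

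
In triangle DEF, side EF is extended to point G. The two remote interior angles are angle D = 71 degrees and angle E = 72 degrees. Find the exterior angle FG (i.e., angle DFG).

Exterior angle = 71 + 72 = 143 degrees (exterior angle theorem).

143 degrees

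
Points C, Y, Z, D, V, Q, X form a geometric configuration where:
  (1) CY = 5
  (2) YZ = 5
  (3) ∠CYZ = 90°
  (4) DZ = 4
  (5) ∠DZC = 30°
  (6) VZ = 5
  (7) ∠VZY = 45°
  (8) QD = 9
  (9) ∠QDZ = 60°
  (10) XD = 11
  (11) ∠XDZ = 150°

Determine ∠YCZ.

Step 1: By the law of cosines on triangle CYZ: CZ² = 5² + 5² − 2·5·5·cos(90°) = 50, so CZ = 5·√2.
Step 2: By the inverse law of cosines on triangle YCZ: cos(∠YCZ) = (5² + (5·√2)² − 5²) / (2·5·5·√2) = 50/70.71 = 0.7071, so ∠YCZ = 45°.

Therefore, the measure of angle ∠YCZ = 45°.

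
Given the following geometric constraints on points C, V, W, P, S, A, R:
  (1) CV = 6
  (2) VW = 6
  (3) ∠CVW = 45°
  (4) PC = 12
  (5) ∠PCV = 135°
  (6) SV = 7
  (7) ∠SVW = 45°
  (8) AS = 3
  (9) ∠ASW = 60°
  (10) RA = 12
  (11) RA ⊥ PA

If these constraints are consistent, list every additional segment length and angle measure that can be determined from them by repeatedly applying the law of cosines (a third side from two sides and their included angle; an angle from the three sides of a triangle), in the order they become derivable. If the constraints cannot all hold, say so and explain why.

The constraints are consistent. Derivable facts, in order:
After 1 step:
- CW ≈ 4.59
- VP ≈ 16.79
- WS ≈ 5.06
After 2 steps:
- WA ≈ 4.41
- ∠CPV = 14.64°
- ∠CVP = 30.36°
- ∠CWV = 67.5°
- ∠SWV = 78.02°
- ∠VCW = 67.5°
- ∠VSW = 56.98°
After 3 steps:
- ∠AWS = 36.12°
- ∠SAW = 83.88°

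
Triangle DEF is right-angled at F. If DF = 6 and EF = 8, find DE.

DE = sqrt(6^2 + 8^2) = sqrt(100) = 10

10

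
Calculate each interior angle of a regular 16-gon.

Each interior angle of a regular n-gon is (n - 2) * 180 / n.
For n = 16: (16 - 2) * 180 / 16 = 2520/16 = 315/2 degrees.

315/2 degrees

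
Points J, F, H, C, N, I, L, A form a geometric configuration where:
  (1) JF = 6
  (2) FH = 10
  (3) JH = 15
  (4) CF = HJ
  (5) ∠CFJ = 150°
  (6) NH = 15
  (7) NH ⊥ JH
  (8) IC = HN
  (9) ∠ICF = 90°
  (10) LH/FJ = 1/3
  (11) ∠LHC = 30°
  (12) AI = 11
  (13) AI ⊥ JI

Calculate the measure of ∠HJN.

Step 1: By the law of cosines on triangle JHN: JN² = 15² + 15² − 2·15·15·cos(90°) = 450, so JN = 15·√2.
Step 2: By the inverse law of cosines on triangle HJN: cos(∠HJN) = (15² + (15·√2)² − 15²) / (2·15·15·√2) = 450/636.4 = 0.7071, so ∠HJN = 45°.

Therefore, the measure of angle ∠HJN = 45°.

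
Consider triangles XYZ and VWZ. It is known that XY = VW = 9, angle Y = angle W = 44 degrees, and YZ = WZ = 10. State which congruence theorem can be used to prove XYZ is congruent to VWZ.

Consider the given information: XY = VW = 9, angle Y = angle W = 44 degrees, and YZ = WZ = 10
This is not SSS or AAS: SSS requires all three pairs of sides, but we don't have that. AAS requires two angles and a non-included side.
The correct criterion is SAS. Two pairs of corresponding sides and the included angle are equal (Side-Angle-Side).

SAS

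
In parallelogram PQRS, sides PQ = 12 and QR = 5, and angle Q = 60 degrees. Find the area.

Area = a * b * sin(theta)
Area = 12 * 5 * sin(60 degrees)
Area = 60 * sqrt(3)/2
Area = 30*sqrt(3)

30*sqrt(3)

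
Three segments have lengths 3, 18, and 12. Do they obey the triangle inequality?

Check the triangle inequality: 3 + 12 = 15 ≤ 18.
Since the sum of two sides does not exceed the third, no triangle can be formed.

No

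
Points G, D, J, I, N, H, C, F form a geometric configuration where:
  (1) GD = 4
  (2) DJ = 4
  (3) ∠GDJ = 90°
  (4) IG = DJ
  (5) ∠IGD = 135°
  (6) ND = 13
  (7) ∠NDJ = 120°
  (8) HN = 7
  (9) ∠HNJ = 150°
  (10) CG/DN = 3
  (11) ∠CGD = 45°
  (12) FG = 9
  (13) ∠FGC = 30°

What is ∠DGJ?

Step 1: By the law of cosines on triangle GDJ: GJ² = 4² + 4² − 2·4·4·cos(90°) = 32, so GJ = 4·√2.
Step 2: By the inverse law of cosines on triangle DGJ: cos(∠DGJ) = (4² + (4·√2)² − 4²) / (2·4·4·√2) = 32/45.25 = 0.7071, so ∠DGJ = 45°.

Therefore, the measure of angle ∠DGJ = 45°.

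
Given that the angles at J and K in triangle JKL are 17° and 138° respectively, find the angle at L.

By the triangle angle sum property, the three interior angles of any triangle add up to 180°.
We know angle J = 17° and angle K = 138°, so their sum is 155°.
Therefore angle L = 180° - 155° = 25°.

25 degrees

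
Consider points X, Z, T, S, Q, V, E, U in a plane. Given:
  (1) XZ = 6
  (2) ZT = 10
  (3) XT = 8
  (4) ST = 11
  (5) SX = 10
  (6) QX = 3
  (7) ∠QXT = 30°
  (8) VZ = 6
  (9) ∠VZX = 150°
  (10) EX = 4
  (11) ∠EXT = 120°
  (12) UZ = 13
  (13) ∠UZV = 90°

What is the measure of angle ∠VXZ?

Step 1: By the law of cosines on triangle XZV: XV² = 6² + 6² − 2·6·6·cos(150°) = 134.35, so XV ≈ 11.59.
Step 2: By the inverse law of cosines on triangle VXZ: cos(∠VXZ) = (11.59² + 6² − 6²) / (2·11.59·6) = 134.35/139.09 = 0.9659, so ∠VXZ = 15°.

Therefore, the measure of angle ∠VXZ = 15°.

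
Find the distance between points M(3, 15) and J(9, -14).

The horizontal distance is |9 - 3| = 6 and the vertical distance is |-14 - 15| = 29.
By the Pythagorean theorem, d = sqrt(6^2 + 29^2) = sqrt(877).

sqrt(877)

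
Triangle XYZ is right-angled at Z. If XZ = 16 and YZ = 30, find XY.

In a right triangle, the square of the hypotenuse equals the sum of the squares of the two legs.
The legs are 16 and 30, so the hypotenuse = sqrt(256 + 900) = sqrt(1156) = 34.

34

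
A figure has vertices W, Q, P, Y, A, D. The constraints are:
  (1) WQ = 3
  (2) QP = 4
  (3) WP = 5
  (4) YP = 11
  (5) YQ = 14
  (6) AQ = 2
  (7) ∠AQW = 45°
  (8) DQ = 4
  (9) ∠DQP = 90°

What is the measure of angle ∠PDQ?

Step 1: By the law of cosines on triangle DQP: DP² = 4² + 4² − 2·4·4·cos(90°) = 32, so DP = 4·√2.
Step 2: By the inverse law of cosines on triangle PDQ: cos(∠PDQ) = ((4·√2)² + 4² − 4²) / (2·4·√2·4) = 32/45.25 = 0.7071, so ∠PDQ = 45°.

Therefore, the measure of angle ∠PDQ = 45°.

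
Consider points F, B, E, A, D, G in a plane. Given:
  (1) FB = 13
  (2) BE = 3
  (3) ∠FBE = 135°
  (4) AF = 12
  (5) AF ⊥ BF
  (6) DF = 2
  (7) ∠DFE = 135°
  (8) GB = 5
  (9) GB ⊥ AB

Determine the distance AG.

Step 1: By the law of cosines on triangle BFA: BA² = 13² + 12² − 2·13·12·cos(90°) = 313, so BA ≈ 17.69.
Step 2: By the law of cosines on triangle ABG: AG² = 17.69² + 5² − 2·17.69·5·cos(90°) = 338, so AG = 13·√2.

Therefore, the length of AG = 13·√2.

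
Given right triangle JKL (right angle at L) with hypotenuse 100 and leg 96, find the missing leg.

KL = sqrt(100^2 - 96^2) = sqrt(784) = 28

28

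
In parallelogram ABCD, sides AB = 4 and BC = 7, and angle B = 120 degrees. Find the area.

Area = 4 * 7 * sin(120°) = 28 * sqrt(3)/2 = 14*sqrt(3)

14*sqrt(3)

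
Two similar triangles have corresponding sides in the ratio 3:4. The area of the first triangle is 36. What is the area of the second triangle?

Area ratio = (3/4)^2 = 9/16. Area of the second triangle = 36 * 16/9 = 64.

64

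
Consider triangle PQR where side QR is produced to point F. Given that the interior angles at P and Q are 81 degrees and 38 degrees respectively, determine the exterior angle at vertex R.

The interior angle at R is 180 - 81 - 38 = 61 degrees.
The exterior angle and interior angle at R are supplementary:
Exterior angle = 180 - 61 = 119 degrees.

119 degrees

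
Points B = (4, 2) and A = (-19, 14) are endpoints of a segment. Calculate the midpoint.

The midpoint is the point halfway along the segment.
Move half the horizontal distance: 4 + (-19 - 4)/2 = 4 + -23/2 = -15/2
Move half the vertical distance: 2 + (14 - 2)/2 = 2 + 12/2 = 8
Midpoint = (-15/2, 8)

(-15/2, 8)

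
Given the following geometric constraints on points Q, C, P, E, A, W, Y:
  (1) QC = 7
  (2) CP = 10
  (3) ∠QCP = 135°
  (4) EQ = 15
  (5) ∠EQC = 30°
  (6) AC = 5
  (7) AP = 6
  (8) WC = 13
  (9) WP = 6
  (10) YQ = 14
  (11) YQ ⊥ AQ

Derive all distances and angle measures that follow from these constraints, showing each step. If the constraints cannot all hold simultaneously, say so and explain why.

The constraints are consistent.

Step 1: From QC = 7, CP = 10, and ∠QCP = 135°, by the law of cosines:
  QP² = QC² + CP² - 2·QC·CP·cos(135°) = 49 + 100 + 98.99 = 248
  QP ≈ 15.75

Step 2: From CQ = 7, QE = 15, and ∠CQE = 30°, by the law of cosines:
  CE² = CQ² + QE² - 2·CQ·QE·cos(30°) = 49 + 225 - 181.9 = 92.13
  CE ≈ 9.6

Step 3: From CA = 5, CP = 10, AP = 6, by the inverse law of cosines:
  cos(∠ACP) = (CA² + CP² - AP²) / (2·CA·CP)
  ∠ACP = 27.13°

Step 4: From CP = 10, CW = 13, PW = 6, by the inverse law of cosines:
  cos(∠PCW) = (CP² + CW² - PW²) / (2·CP·CW)
  ∠PCW = 26.34°

Step 5: From PA = 6, PC = 10, AC = 5, by the inverse law of cosines:
  cos(∠APC) = (PA² + PC² - AC²) / (2·PA·PC)
  ∠APC = 22.33°

Step 6: From PC = 10, PW = 6, CW = 13, by the inverse law of cosines:
  cos(∠CPW) = (PC² + PW² - CW²) / (2·PC·PW)
  ∠CPW = 105.96°

Step 7: From AC = 5, AP = 6, CP = 10, by the inverse law of cosines:
  cos(∠CAP) = (AC² + AP² - CP²) / (2·AC·AP)
  ∠CAP = 130.54°

Step 8: From WC = 13, WP = 6, CP = 10, by the inverse law of cosines:
  cos(∠CWP) = (WC² + WP² - CP²) / (2·WC·WP)
  ∠CWP = 47.7°

Step 9: From QC = 7, QP = 15.75, CP = 10, by the inverse law of cosines:
  cos(∠CQP) = (QC² + QP² - CP²) / (2·QC·QP)
  ∠CQP = 26.68°

Step 10: From CE = 9.6, CQ = 7, EQ = 15, by the inverse law of cosines:
  cos(∠ECQ) = (CE² + CQ² - EQ²) / (2·CE·CQ)
  ∠ECQ = 128.61°

Step 11: From PC = 10, PQ = 15.75, CQ = 7, by the inverse law of cosines:
  cos(∠CPQ) = (PC² + PQ² - CQ²) / (2·PC·PQ)
  ∠CPQ = 18.32°

Step 12: From EC = 9.6, EQ = 15, CQ = 7, by the inverse law of cosines:
  cos(∠CEQ) = (EC² + EQ² - CQ²) / (2·EC·EQ)
  ∠CEQ = 21.39°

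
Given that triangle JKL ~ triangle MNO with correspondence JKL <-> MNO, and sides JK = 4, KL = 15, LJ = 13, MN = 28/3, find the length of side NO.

k = 28/3/4 = 7/3. NO = 7/3 * 15 = 35.

35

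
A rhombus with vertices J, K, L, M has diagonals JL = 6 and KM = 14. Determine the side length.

The diagonals of a rhombus bisect each other at right angles.
Half-diagonals: 6/2 = 3 and 14/2 = 7
side = sqrt(3^2 + 7^2)
side = sqrt(9 + 49)
side = sqrt(58)

sqrt(58)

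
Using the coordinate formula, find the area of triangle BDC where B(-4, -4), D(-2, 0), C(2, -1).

Using the Shoelace formula for a triangle:
Area = (1/2)|x0(y1 - y2) + x1(y2 - y0) + x2(y0 - y1)|
Area = (1/2)|-4(0 - -1) + -2(-1 - -4) + 2(-4 - 0)|
Area = (1/2)|-4 + -6 + -8|
Area = (1/2)|-18|
Area = (1/2)(18)
Area = 9

9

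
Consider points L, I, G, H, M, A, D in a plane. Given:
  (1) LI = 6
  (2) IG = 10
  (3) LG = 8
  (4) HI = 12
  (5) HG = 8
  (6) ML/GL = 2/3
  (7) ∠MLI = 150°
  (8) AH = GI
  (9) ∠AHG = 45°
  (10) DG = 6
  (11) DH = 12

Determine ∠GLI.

Step 1: By the inverse law of cosines on triangle GLI: cos(∠GLI) = (8² + 6² − 10²) / (2·8·6) = 0/96 = 0, so ∠GLI = 90°.

Therefore, the measure of angle ∠GLI = 90°.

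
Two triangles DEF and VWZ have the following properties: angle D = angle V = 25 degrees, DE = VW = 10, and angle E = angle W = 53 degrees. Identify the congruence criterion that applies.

The given information provides:
angle D = angle V = 25 degrees, DE = VW = 10, and angle E = angle W = 53 degrees
This matches the ASA congruence theorem.
Two pairs of corresponding angles and the included side are equal (Angle-Side-Angle).

ASA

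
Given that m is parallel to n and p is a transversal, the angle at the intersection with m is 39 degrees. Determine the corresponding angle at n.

When a transversal crosses parallel lines, angles in the same position at each intersection are called corresponding angles.
These are always equal, so the answer is 39 degrees.

39 degrees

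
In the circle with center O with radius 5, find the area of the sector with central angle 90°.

Sector area = π(5²)(1/4) = 25*pi/4

25*pi/4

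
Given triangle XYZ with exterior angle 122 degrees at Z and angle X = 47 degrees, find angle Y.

The exterior angle theorem states that an exterior angle equals the sum of the two non-adjacent interior angles.
So 122 = 47 + angle Y, which gives angle Y = 122 - 47 = 75 degrees.

75 degrees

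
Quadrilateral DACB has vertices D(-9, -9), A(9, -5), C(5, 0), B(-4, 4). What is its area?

The Shoelace formula works by pairing each vertex with the next (cycling back to the first).
For each pair, compute x_i*y_(i+1) - x_(i+1)*y_i:
  (-9*-5 - 9*-9) = 126
  (9*0 - 5*-5) = 25
  (5*4 - -4*0) = 20
  (-4*-9 - -9*4) = 72
Taking half the absolute value of the total: Area = (1/2)(243) = 243/2.

243/2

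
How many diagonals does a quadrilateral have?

Each of the 4 vertices connects to 1 non-adjacent vertices via diagonals.
Total connections = 4 × 1 = 4, but each diagonal is counted twice.
Number of diagonals = 4 / 2 = 2.

2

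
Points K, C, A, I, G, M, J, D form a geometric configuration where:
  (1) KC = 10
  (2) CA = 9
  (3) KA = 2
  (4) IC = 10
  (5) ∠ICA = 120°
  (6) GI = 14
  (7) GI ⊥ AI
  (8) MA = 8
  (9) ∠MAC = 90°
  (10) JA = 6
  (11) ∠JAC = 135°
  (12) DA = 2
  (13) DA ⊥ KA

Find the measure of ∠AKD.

Step 1: By the law of cosines on triangle KAD: KD² = 2² + 2² − 2·2·2·cos(90°) = 8, so KD = 2·√2.
Step 2: By the inverse law of cosines on triangle AKD: cos(∠AKD) = (2² + (2·√2)² − 2²) / (2·2·2·√2) = 8/11.31 = 0.7071, so ∠AKD = 45°.

Therefore, the measure of angle ∠AKD = 45°.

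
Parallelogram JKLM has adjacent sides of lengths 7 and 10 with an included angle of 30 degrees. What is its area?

Area = a * b * sin(theta)
Area = 7 * 10 * sin(30 degrees)
Area = 70 * 1/2
Area = 35

35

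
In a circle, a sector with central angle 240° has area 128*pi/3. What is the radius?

Sector area A = πr² × θ/360, so r² = 360A / (πθ).
r² = 360 × 128*pi/3 / (π × 240)
r² = 64
r = 8

8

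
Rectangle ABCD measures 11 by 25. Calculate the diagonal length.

Using the Pythagorean theorem:
d² = 11² + 25² = 121 + 625 = 746
d = sqrt(746)

sqrt(746)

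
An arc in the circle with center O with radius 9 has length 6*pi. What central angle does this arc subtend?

Arc length L = 2πr × θ/360, so θ = 360L / (2πr).
θ = 360 × 6*pi / (2π × 9)
θ = 120°
θ = 120°

120°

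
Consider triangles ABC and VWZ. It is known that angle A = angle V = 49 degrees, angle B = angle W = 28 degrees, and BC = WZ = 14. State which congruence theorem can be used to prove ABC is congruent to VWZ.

The given information matches AAS: Two pairs of corresponding angles and a non-included side are equal (Angle-Angle-Side).

AAS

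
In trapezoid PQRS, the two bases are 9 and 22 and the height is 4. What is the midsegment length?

The midsegment (median) of a trapezoid connects the midpoints of the non-parallel sides.
Its length is the average of the two bases: (9 + 22) / 2 = 31/2.

31/2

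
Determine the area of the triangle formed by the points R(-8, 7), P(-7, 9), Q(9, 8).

Shoelace: Area = (1/2)|-8(9-8) + -7(8-7) + 9(7-9)| = (1/2)(33) = 33/2

33/2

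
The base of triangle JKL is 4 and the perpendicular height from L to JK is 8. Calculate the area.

Area = (1/2) * base * height
Area = (1/2) * 4 * 8
Area = 16

16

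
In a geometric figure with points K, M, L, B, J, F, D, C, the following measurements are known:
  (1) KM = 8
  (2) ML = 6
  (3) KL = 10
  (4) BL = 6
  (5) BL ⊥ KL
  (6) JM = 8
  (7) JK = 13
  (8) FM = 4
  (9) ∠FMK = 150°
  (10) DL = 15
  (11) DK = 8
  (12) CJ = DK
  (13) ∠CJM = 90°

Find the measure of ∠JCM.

From the given relations: CJ = DK = 8.
Step 1: By the law of cosines on triangle CJM: CM² = 8² + 8² − 2·8·8·cos(90°) = 128, so CM = 8·√2.
Step 2: By the inverse law of cosines on triangle JCM: cos(∠JCM) = (8² + (8·√2)² − 8²) / (2·8·8·√2) = 128/181.02 = 0.7071, so ∠JCM = 45°.

Therefore, the measure of angle ∠JCM = 45°.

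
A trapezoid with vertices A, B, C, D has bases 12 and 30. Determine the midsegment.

midsegment = (12 + 30) / 2 = 42 / 2 = 21

21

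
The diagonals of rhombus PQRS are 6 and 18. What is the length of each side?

In a rhombus, the diagonals bisect each other perpendicularly, creating four congruent right triangles.
Each triangle has legs 3 (half of 6) and 9 (half of 18).
The hypotenuse of each right triangle is a side of the rhombus:
side = sqrt(3^2 + 9^2) = sqrt(90) = 3*sqrt(10)

3*sqrt(10)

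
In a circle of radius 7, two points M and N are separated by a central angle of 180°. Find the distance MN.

Chord = 2(7) sin(90°) = 14

14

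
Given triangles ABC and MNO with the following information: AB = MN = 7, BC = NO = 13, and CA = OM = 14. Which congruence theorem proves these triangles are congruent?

The given information matches SSS: All three pairs of corresponding sides are equal (Side-Side-Side).

SSS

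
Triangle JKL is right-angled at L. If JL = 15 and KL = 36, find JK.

By the Pythagorean theorem: JK^2 = JL^2 + KL^2
JK^2 = 15^2 + 36^2 = 225 + 1296 = 1521
JK = sqrt(1521) = 39

39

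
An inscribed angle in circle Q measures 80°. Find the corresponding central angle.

The inscribed angle theorem states that a central angle is always twice any inscribed angle that subtends the same arc.
Since the inscribed angle is 80°, the central angle = 2 × 80° = 160°.

160°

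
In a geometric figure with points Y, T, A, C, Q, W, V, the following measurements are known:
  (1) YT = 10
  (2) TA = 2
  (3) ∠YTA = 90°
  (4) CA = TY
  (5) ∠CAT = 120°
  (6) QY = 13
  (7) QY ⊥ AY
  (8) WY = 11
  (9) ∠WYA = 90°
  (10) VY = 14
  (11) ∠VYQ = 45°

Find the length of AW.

Step 1: By the law of cosines on triangle ATY: AY² = 2² + 10² − 2·2·10·cos(90°) = 104, so AY = 2·√26.
Step 2: By the law of cosines on triangle AYW: AW² = (2·√26)² + 11² − 2·2·√26·11·cos(90°) = 225, so AW = 15.

Therefore, the length of AW = 15.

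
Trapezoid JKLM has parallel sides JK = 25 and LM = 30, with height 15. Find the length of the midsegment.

The midsegment of a trapezoid = (base1 + base2) / 2
midsegment = (25 + 30) / 2
midsegment = 55 / 2
midsegment = 55/2

55/2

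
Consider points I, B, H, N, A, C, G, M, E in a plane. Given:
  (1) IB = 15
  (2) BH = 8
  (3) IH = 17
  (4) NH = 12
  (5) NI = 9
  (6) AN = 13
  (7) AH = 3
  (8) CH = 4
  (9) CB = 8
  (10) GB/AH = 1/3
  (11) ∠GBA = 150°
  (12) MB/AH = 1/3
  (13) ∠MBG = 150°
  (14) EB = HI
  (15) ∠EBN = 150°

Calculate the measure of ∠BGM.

From the given relations: GB = 1/3·AH = 1/3·3 = 1; MB = 1/3·AH = 1/3·3 = 1.
Step 1: By the law of cosines on triangle GBM: GM² = 1² + 1² − 2·1·1·cos(150°) = 3.73, so GM ≈ 1.93.
Step 2: By the inverse law of cosines on triangle BGM: cos(∠BGM) = (1² + 1.93² − 1²) / (2·1·1.93) = 3.73/3.86 = 0.9659, so ∠BGM = 15°.

Therefore, the measure of angle ∠BGM = 15°.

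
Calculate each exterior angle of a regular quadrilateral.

Each exterior angle of a regular n-gon is 360 / n.
For n = 4: 360 / 4 = 90 degrees.

90 degrees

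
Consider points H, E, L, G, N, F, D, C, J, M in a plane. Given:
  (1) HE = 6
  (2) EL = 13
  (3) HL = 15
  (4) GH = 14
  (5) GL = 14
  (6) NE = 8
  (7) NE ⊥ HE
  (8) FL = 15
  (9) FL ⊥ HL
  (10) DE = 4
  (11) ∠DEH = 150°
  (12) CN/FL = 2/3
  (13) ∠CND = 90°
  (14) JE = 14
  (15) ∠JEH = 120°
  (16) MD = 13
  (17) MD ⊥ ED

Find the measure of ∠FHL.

Step 1: By the law of cosines on triangle HLF: HF² = 15² + 15² − 2·15·15·cos(90°) = 450, so HF = 15·√2.
Step 2: By the inverse law of cosines on triangle FHL: cos(∠FHL) = ((15·√2)² + 15² − 15²) / (2·15·√2·15) = 450/636.4 = 0.7071, so ∠FHL = 45°.

Therefore, the measure of angle ∠FHL = 45°.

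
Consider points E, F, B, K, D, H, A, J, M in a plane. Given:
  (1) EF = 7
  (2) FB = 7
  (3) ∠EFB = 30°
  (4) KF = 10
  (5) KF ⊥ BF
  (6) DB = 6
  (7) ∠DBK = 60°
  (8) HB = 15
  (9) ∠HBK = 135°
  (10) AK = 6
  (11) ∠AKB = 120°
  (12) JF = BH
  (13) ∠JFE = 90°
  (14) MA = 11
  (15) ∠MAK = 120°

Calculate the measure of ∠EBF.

Step 1: By the law of cosines on triangle BFE: BE² = 7² + 7² − 2·7·7·cos(30°) = 13.13, so BE ≈ 3.62.
Step 2: By the inverse law of cosines on triangle EBF: cos(∠EBF) = (3.62² + 7² − 7²) / (2·3.62·7) = 13.13/50.73 = 0.2588, so ∠EBF = 75°.

Therefore, the measure of angle ∠EBF = 75°.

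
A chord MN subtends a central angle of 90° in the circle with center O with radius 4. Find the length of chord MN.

Chord = 2(4) sin(45°) = 4*sqrt(2)

4*sqrt(2)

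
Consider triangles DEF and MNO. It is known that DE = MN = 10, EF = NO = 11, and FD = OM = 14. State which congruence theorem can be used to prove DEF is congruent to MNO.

The given information provides:
DE = MN = 10, EF = NO = 11, and FD = OM = 14
This matches the SSS congruence theorem.
All three pairs of corresponding sides are equal (Side-Side-Side).

SSS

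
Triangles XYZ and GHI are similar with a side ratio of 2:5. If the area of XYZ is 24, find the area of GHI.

For similar figures, the area ratio equals the square of the side ratio.
Side ratio (XYZ to GHI) = 2:5, so area ratio = 2^2:5^2 = 4:25.
If the area of XYZ is 24, then the area of GHI = 24 * (25/4) = 150.

150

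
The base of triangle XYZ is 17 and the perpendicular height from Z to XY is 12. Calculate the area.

A triangle's area is half the area of a rectangle with the same base and height.
Area = (1/2) * 17 * 12 = 102.

102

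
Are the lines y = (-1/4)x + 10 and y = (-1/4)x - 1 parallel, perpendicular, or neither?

Slope of line 1: m1 = -1/4
Slope of line 2: m2 = -1/4
m1 = m2, so the lines are parallel.

Parallel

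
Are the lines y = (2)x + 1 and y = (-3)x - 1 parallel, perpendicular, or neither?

Slope of line 1: m1 = 2
Slope of line 2: m2 = -3
m1 != m2 and m1*m2 = -6 != -1. Neither.

Neither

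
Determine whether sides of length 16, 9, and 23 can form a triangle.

For three segments to close into a triangle, no single side can be as long as the other two combined.
The longest side is 23, and 9 + 16 = 25 > 23.
A triangle can be formed.

Yes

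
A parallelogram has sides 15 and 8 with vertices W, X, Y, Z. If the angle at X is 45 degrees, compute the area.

Area = 15 * 8 * sin(45°) = 120 * sqrt(2)/2 = 60*sqrt(2)

60*sqrt(2)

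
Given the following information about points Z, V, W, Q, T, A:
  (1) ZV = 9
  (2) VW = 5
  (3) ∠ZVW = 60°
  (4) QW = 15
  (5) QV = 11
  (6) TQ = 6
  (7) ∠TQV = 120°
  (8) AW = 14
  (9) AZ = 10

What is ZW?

Step 1: By the law of cosines on triangle ZVW: ZW² = 9² + 5² − 2·9·5·cos(60°) = 61, so ZW = √61.

Therefore, the length of ZW = √61.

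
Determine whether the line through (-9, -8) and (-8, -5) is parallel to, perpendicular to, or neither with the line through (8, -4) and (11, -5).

Slope of line 1: m1 = (-5 - -8)/(-8 - -9) = 3/1 = 3
Slope of line 2: m2 = (-5 - -4)/(11 - 8) = -1/3 = -1/3
Two lines are perpendicular when the product of their slopes is -1 (negative reciprocals).
m1 * m2 = (3) * (-1/3) = -1, confirming perpendicularity.

Perpendicular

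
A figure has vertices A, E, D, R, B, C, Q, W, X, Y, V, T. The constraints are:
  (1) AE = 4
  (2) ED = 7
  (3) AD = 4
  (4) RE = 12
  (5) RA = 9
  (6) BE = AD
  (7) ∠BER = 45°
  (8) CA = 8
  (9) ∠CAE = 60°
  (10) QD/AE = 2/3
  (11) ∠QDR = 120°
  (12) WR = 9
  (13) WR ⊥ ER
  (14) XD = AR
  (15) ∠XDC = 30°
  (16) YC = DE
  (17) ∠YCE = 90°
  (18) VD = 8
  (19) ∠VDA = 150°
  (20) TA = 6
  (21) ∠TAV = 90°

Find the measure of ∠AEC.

Step 1: By the law of cosines on triangle EAC: EC² = 4² + 8² − 2·4·8·cos(60°) = 48, so EC = 4·√3.
Step 2: By the inverse law of cosines on triangle AEC: cos(∠AEC) = (4² + (4·√3)² − 8²) / (2·4·4·√3) = 0/55.43 = 0, so ∠AEC = 90°.

Therefore, the measure of angle ∠AEC = 90°.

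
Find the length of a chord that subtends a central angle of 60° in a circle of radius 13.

Drop a perpendicular from the center to the chord, bisecting both the chord and the central angle.
Each half-chord = r sin(θ/2) = 13 sin(30°).
The full chord = 2 × 13 × sin(30°) = 13.

13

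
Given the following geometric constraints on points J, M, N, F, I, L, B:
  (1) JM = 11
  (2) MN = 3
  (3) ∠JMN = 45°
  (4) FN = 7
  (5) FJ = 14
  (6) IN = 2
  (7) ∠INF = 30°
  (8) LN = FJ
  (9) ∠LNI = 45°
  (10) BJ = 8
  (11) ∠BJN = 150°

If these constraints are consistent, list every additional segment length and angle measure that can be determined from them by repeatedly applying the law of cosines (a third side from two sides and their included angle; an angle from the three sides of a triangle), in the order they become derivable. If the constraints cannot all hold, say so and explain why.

The constraints are consistent. Derivable facts, in order:
After 1 step:
- FI ≈ 5.36
- IL ≈ 12.66
- JN ≈ 9.13
After 2 steps:
- NB ≈ 16.55
- ∠FIN = 139.25°
- ∠FJN = 25.69°
- ∠FNJ = 119.88°
- ∠IFN = 10.75°
- ∠ILN = 6.41°
- ∠JFN = 34.43°
- ∠JNM = 121.56°
- ∠LIN = 128.59°
- ∠MJN = 13.44°
After 3 steps:
- ∠BNJ = 13.99°
- ∠JBN = 16.01°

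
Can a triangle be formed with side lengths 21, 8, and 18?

Sort the sides: 8, 18, 21.
It suffices to check that the sum of the two smallest exceeds the largest:
8 + 18 = 26 > 21. ✓
Yes, a valid triangle can be formed.

Yes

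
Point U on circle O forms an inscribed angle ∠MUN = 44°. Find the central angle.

By the inscribed angle theorem, the central angle is twice the inscribed angle.
Central angle = 2 × 44° = 88°

88°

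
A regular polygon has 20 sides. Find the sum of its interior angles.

The sum of interior angles of an n-sided polygon is (n - 2) * 180.
For n = 20: (20 - 2) * 180 = 18 * 180 = 3240 degrees.

3240 degrees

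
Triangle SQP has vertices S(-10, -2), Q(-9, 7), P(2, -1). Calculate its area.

Shoelace: Area = (1/2)|-10(7--1) + -9(-1--2) + 2(-2-7)| = (1/2)(107) = 107/2

107/2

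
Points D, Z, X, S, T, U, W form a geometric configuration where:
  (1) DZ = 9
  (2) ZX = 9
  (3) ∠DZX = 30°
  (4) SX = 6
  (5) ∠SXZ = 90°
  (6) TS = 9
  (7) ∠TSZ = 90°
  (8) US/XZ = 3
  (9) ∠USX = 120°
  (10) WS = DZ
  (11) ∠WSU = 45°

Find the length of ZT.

Step 1: By the law of cosines on triangle ZXS: ZS² = 9² + 6² − 2·9·6·cos(90°) = 117, so ZS = 3·√13.
Step 2: By the law of cosines on triangle ZST: ZT² = (3·√13)² + 9² − 2·3·√13·9·cos(90°) = 198, so ZT = 3·√22.

Therefore, the length of ZT = 3·√22.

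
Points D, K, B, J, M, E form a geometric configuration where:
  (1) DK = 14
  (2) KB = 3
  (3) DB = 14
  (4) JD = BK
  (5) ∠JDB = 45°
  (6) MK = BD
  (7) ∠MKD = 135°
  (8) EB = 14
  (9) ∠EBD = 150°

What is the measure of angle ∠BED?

Step 1: By the law of cosines on triangle EBD: ED² = 14² + 14² − 2·14·14·cos(150°) = 731.48, so ED ≈ 27.05.
Step 2: By the inverse law of cosines on triangle BED: cos(∠BED) = (14² + 27.05² − 14²) / (2·14·27.05) = 731.48/757.29 = 0.9659, so ∠BED = 15°.

Therefore, the measure of angle ∠BED = 15°.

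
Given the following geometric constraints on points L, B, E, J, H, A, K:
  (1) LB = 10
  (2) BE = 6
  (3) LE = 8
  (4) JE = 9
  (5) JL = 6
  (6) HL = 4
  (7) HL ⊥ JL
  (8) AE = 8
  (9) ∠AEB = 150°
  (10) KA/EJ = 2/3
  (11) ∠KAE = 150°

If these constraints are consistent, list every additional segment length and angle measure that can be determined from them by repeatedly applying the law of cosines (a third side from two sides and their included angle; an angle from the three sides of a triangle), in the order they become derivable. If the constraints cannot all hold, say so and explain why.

The constraints are consistent. Derivable facts, in order:
After 1 step:
- BA ≈ 13.53
- EK ≈ 13.53
- JH = 2·√13
- ∠BEL = 90°
- ∠BLE = 36.87°
- ∠EBL = 53.13°
- ∠EJL = 60.61°
- ∠ELJ = 78.58°
- ∠JEL = 40.8°
After 2 steps:
- ∠ABE = 17.19°
- ∠AEK = 12.81°
- ∠AKE = 17.19°
- ∠BAE = 12.81°
- ∠HJL = 33.69°
- ∠JHL = 56.31°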